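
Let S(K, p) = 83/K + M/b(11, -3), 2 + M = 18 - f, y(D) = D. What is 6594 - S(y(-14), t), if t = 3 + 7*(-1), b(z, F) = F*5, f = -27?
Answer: 1386587/210 ≈ 6602.8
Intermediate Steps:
b(z, F) = 5*F
M = 43 (M = -2 + (18 - 1*(-27)) = -2 + (18 + 27) = -2 + 45 = 43)
t = -4 (t = 3 - 7 = -4)
S(K, p) = -43/15 + 83/K (S(K, p) = 83/K + 43/((5*(-3))) = 83/K + 43/(-15) = 83/K + 43*(-1/15) = 83/K - 43/15 = -43/15 + 83/K)
6594 - S(y(-14), t) = 6594 - (-43/15 + 83/(-14)) = 6594 - (-43/15 + 83*(-1/14)) = 6594 - (-43/15 - 83/14) = 6594 - 1*(-1847/210) = 6594 + 1847/210 = 1386587/210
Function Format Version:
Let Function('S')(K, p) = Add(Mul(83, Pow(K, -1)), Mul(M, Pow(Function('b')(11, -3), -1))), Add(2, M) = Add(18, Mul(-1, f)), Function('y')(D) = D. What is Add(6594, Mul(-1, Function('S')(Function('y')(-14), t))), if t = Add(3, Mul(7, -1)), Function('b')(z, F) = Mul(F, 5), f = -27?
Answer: Rational(1386587, 210) ≈ 6602.8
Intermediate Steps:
Function('b')(z, F) = Mul(5, F)
M = 43 (M = Add(-2, Add(18, Mul(-1, -27))) = Add(-2, Add(18, 27)) = Add(-2, 45) = 43)
t = -4 (t = Add(3, -7) = -4)
Function('S')(K, p) = Add(Rational(-43, 15), Mul(83, Pow(K, -1))) (Function('S')(K, p) = Add(Mul(83, Pow(K, -1)), Mul(43, Pow(Mul(5, -3), -1))) = Add(Mul(83, Pow(K, -1)), Mul(43, Pow(-15, -1))) = Add(Mul(83, Pow(K, -1)), Mul(43, Rational(-1, 15))) = Add(Mul(83, Pow(K, -1)), Rational(-43, 15)) = Add(Rational(-43, 15), Mul(83, Pow(K, -1))))
Add(6594, Mul(-1, Function('S')(Function('y')(-14), t))) = Add(6594, Mul(-1, Add(Rational(-43, 15), Mul(83, Pow(-14, -1))))) = Add(6594, Mul(-1, Add(Rational(-43, 15), Mul(83, Rational(-1, 14))))) = Add(6594, Mul(-1, Add(Rational(-43, 15), Rational(-83, 14)))) = Add(6594, Mul(-1, Rational(-1847, 210))) = Add(6594, Rational(1847, 210)) = Rational(1386587, 210)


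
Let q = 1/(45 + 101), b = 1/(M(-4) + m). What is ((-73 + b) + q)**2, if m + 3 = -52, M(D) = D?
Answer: 395526530281/74200996 ≈ 5330.5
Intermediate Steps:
m = -55 (m = -3 - 52 = -55)
b = -1/59 (b = 1/(-4 - 55) = 1/(-59) = -1/59 ≈ -0.016949)
q = 1/146 ≈ 0.0068493
((-73 + b) + q)**2 = ((-73 - 1/59) + 1/146)**2 = (-4308/59 + 1/146)**2 = (-628909/8614)**2 = 395526530281/74200996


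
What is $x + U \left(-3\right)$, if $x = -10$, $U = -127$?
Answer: $371$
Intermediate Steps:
$x + U \left(-3\right) = -10 - -381 = -10 + 381 = 371$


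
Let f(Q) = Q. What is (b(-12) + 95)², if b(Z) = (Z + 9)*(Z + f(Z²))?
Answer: 90601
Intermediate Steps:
b(Z) = (9 + Z)*(Z + Z²) (b(Z) = (Z + 9)*(Z + Z²) = (9 + Z)*(Z + Z²))
(b(-12) + 95)² = (-12*(9 + (-12)² + 10*(-12)) + 95)² = (-12*(9 + 144 - 120) + 95)² = (-12*33 + 95)² = (-396 + 95)² = (-301)² = 90601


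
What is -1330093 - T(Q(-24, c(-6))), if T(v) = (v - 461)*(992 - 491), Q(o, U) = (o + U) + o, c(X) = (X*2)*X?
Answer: -1111156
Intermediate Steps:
c(X) = 2*X² (c(X) = (2*X)*X = 2*X²)
Q(o, U) = U + 2*o (Q(o, U) = (U + o) + o = U + 2*o)
T(v) = -230961 + 501*v (T(v) = (-461 + v)*501 = -230961 + 501*v)
-1330093 - T(Q(-24, c(-6))) = -1330093 - (-230961 + 501*(2*(-6)² + 2*(-24))) = -1330093 - (-230961 + 501*(2*36 - 48)) = -1330093 - (-230961 + 501*(72 - 48)) = -1330093 - (-230961 + 501*24) = -1330093 - (-230961 + 12024) = -1330093 - 1*(-218937) = -1330093 + 218937 = -1111156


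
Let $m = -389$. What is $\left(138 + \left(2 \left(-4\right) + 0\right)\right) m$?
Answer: $-50570$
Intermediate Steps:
$\left(138 + \left(2 \left(-4\right) + 0\right)\right) m = \left(138 + \left(2 \left(-4\right) + 0\right)\right) \left(-389\right) = \left(138 + \left(-8 + 0\right)\right) \left(-389\right) = \left(138 - 8\right) \left(-389\right) = 130 \left(-389\right) = -50570$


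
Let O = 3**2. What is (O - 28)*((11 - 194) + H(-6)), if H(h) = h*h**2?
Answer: 7581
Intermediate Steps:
H(h) = h**3
O = 9
(O - 28)*((11 - 194) + H(-6)) = (9 - 28)*((11 - 194) + (-6)**3) = -19*(-183 - 216) = -19*(-399) = 7581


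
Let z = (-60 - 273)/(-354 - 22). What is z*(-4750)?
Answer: -790875/188 ≈ -4206.8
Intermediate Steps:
z = 333/376 (z = -333/(-376) = -333*(-1/376) = 333/376 ≈ 0.88564)
z*(-4750) = (333/376)*(-4750) = -790875/188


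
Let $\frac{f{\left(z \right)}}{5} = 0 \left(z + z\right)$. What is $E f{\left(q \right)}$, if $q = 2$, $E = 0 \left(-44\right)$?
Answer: $0$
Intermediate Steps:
$E = 0$
$f{\left(z \right)} = 0$ ($f{\left(z \right)} = 5 \cdot 0 \left(z + z\right) = 5 \cdot 0 \cdot 2 z = 5 \cdot 0 = 0$)
$E f{\left(q \right)} = 0 \cdot 0 = 0$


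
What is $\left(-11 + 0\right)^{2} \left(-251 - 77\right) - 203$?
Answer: $-39891$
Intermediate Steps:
$\left(-11 + 0\right)^{2} \left(-251 - 77\right) - 203 = \left(-11\right)^{2} \left(-251 - 77\right) - 203 = 121 \left(-328\right) - 203 = -39688 - 203 = -39891$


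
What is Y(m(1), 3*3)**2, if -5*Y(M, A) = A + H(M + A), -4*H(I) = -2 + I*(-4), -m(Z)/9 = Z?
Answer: 361/100 ≈ 3.6100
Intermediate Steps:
m(Z) = -9*Z
H(I) = 1/2 + I (H(I) = -(-2 + I*(-4))/4 = -(-2 - 4*I)/4 = 1/2 + I)
Y(M, A) = -1/10 - 2*A/5 - M/5 (Y(M, A) = -(A + (1/2 + (M + A)))/5 = -(A + (1/2 + (A + M)))/5 = -(A + (1/2 + A + M))/5 = -(1/2 + M + 2*A)/5 = -1/10 - 2*A/5 - M/5)
Y(m(1), 3*3)**2 = (-1/10 - 6*3/5 - (-9)/5)**2 = (-1/10 - 2/5*9 - 1/5*(-9))**2 = (-1/10 - 18/5 + 9/5)**2 = (-19/10)**2 = 361/100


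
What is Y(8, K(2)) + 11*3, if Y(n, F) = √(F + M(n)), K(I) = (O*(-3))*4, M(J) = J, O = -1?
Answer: 33 + 2*√5 ≈ 37.472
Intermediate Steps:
K(I) = 12 (K(I) = -1*(-3)*4 = 3*4 = 12)
Y(n, F) = √(F + n)
Y(8, K(2)) + 11*3 = √(12 + 8) + 11*3 = √20 + 33 = 2*√5 + 33 = 33 + 2*√5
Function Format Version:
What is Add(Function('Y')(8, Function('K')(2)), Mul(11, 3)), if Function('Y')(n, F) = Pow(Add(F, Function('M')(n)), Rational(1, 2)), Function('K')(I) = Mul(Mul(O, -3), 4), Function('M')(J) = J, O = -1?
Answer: Add(33, Mul(2, Pow(5, Rational(1, 2)))) ≈ 37.472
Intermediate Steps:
Function('K')(I) = 12 (Function('K')(I) = Mul(Mul(-1, -3), 4) = Mul(3, 4) = 12)
Function('Y')(n, F) = Pow(Add(F, n), Rational(1, 2))
Add(Function('Y')(8, Function('K')(2)), Mul(11, 3)) = Add(Pow(Add(12, 8), Rational(1, 2)), Mul(11, 3)) = Add(Pow(20, Rational(1, 2)), 33) = Add(Mul(2, Pow(5, Rational(1, 2))), 33) = Add(33, Mul(2, Pow(5, Rational(1, 2))))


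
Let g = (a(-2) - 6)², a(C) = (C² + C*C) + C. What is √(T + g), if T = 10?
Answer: √10 ≈ 3.1623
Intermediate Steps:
a(C) = C + 2*C² (a(C) = (C² + C²) + C = 2*C² + C = C + 2*C²)
g = 0 (g = (-2*(1 + 2*(-2)) - 6)² = (-2*(1 - 4) - 6)² = (-2*(-3) - 6)² = (6 - 6)² = 0² = 0)
√(T + g) = √(10 + 0) = √10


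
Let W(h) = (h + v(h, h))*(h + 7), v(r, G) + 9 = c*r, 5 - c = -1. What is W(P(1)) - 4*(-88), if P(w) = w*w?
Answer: 336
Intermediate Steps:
c = 6 (c = 5 - 1*(-1) = 5 + 1 = 6)
v(r, G) = -9 + 6*r
P(w) = w²
W(h) = (-9 + 7*h)*(7 + h) (W(h) = (h + (-9 + 6*h))*(h + 7) = (-9 + 7*h)*(7 + h))
W(P(1)) - 4*(-88) = (-63 + 7*(1²)² + 40*1²) - 4*(-88) = (-63 + 7*1² + 40*1) + 352 = (-63 + 7*1 + 40) + 352 = (-63 + 7 + 40) + 352 = -16 + 352 = 336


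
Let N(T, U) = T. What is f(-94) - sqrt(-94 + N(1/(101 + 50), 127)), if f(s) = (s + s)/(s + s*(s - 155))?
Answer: -1/124 - 3*I*sqrt(238127)/151 ≈ -0.0080645 - 9.695*I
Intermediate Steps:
f(s) = 2*s/(s + s*(-155 + s)) (f(s) = (2*s)/(s + s*(-155 + s)) = 2*s/(s + s*(-155 + s)))
f(-94) - sqrt(-94 + N(1/(101 + 50), 127)) = 2/(-154 - 94) - sqrt(-94 + 1/(101 + 50)) = 2/(-248) - sqrt(-94 + 1/151) = 2*(-1/248) - sqrt(-94 + 1/151) = -1/124 - sqrt(-14193/151) = -1/124 - 3*I*sqrt(238127)/151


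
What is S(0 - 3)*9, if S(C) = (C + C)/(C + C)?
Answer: 9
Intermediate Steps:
S(C) = 1 (S(C) = (2*C)/((2*C)) = (2*C)*(1/(2*C)) = 1)
S(0 - 3)*9 = 1*9 = 9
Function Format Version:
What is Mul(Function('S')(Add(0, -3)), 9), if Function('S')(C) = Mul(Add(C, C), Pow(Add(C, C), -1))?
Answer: 9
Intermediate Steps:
Function('S')(C) = 1 (Function('S')(C) = Mul(Mul(2, C), Pow(Mul(2, C), -1)) = Mul(Mul(2, C), Mul(Rational(1, 2), Pow(C, -1))) = 1)
Mul(Function('S')(Add(0, -3)), 9) = Mul(1, 9) = 9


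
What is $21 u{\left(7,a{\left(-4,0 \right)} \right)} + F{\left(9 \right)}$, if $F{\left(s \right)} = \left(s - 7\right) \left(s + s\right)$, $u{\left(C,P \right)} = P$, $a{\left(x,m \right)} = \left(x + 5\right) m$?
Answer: $36$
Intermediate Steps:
$a{\left(x,m \right)} = m \left(5 + x\right)$ ($a{\left(x,m \right)} = \left(5 + x\right) m = m \left(5 + x\right)$)
$F{\left(s \right)} = 2 s \left(-7 + s\right)$ ($F{\left(s \right)} = \left(-7 + s\right) 2 s = 2 s \left(-7 + s\right)$)
$21 u{\left(7,a{\left(-4,0 \right)} \right)} + F{\left(9 \right)} = 21 \cdot 0 \left(5 - 4\right) + 2 \cdot 9 \left(-7 + 9\right) = 21 \cdot 0 \cdot 1 + 2 \cdot 9 \cdot 2 = 21 \cdot 0 + 36 = 0 + 36 = 36$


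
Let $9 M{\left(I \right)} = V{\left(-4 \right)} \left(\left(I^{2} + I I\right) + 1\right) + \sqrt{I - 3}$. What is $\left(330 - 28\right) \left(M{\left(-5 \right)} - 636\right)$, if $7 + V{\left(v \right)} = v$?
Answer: $- \frac{632690}{3} + \frac{604 i \sqrt{2}}{9} \approx -2.109 \cdot 10^{5} + 94.909 i$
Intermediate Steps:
$V{\left(v \right)} = -7 + v$
$M{\left(I \right)} = - \frac{11}{9} - \frac{22 I^{2}}{9} + \frac{\sqrt{-3 + I}}{9}$ ($M{\left(I \right)} = \frac{\left(-7 - 4\right) \left(\left(I^{2} + I I\right) + 1\right) + \sqrt{I - 3}}{9} = \frac{- 11 \left(\left(I^{2} + I^{2}\right) + 1\right) + \sqrt{-3 + I}}{9} = \frac{- 11 \left(2 I^{2} + 1\right) + \sqrt{-3 + I}}{9} = \frac{- 11 \left(1 + 2 I^{2}\right) + \sqrt{-3 + I}}{9} = \frac{\left(-11 - 22 I^{2}\right) + \sqrt{-3 + I}}{9} = \frac{-11 + \sqrt{-3 + I} - 22 I^{2}}{9} = - \frac{11}{9} - \frac{22 I^{2}}{9} + \frac{\sqrt{-3 + I}}{9}$)
$\left(330 - 28\right) \left(M{\left(-5 \right)} - 636\right) = \left(330 - 28\right) \left(\left(- \frac{11}{9} - \frac{22 \left(-5\right)^{2}}{9} + \frac{\sqrt{-3 - 5}}{9}\right) - 636\right) = \left(330 - 28\right) \left(\left(- \frac{11}{9} - \frac{550}{9} + \frac{\sqrt{-8}}{9}\right) - 636\right) = 302 \left(\left(- \frac{11}{9} - \frac{550}{9} + \frac{2 i \sqrt{2}}{9}\right) - 636\right) = 302 \left(\left(- \frac{187}{3} + \frac{2 i \sqrt{2}}{9}\right) - 636\right) = 302 \left(- \frac{2095}{3} + \frac{2 i \sqrt{2}}{9}\right) = - \frac{632690}{3} + \frac{604 i \sqrt{2}}{9}$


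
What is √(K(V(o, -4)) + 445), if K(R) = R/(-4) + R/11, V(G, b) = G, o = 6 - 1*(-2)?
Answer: √53691/11 ≈ 21.065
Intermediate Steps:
o = 8 (o = 6 + 2 = 8)
K(R) = -7*R/44 (K(R) = R*(-¼) + R*(1/11) = -R/4 + R/11 = -7*R/44)
√(K(V(o, -4)) + 445) = √(-7/44*8 + 445) = √(-14/11 + 445) = √(4881/11) = √53691/11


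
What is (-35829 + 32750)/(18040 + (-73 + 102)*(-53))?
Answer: -3079/16503 ≈ -0.18657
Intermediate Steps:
(-35829 + 32750)/(18040 + (-73 + 102)*(-53)) = -3079/(18040 + 29*(-53)) = -3079/(18040 - 1537) = -3079/16503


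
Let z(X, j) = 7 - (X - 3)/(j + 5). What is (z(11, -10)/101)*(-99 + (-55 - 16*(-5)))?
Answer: -3182/505 ≈ -6.3010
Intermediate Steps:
z(X, j) = 7 - (-3 + X)/(5 + j)
(z(11, -10)/101)*(-99 + (-55 - 16*(-5))) = (((38 - 1*11 + 7*(-10))/(5 - 10))/101)*(-99 + (-55 - 16*(-5))) = (((38 - 11 - 70)/(-5))*(1/101))*(-99 + (-55 - 1*(-80))) = (-⅕*(-43)*(1/101))*(-99 + (-55 + 80)) = ((43/5)*(1/101))*(-99 + 25) = (43/505)*(-74) = -3182/505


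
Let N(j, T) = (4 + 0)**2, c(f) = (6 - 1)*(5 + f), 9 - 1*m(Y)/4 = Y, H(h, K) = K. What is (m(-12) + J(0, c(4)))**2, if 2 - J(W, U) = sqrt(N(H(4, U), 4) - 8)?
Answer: 7404 - 344*sqrt(2) ≈ 6917.5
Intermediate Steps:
m(Y) = 36 - 4*Y
c(f) = 25 + 5*f (c(f) = 5*(5 + f) = 25 + 5*f)
N(j, T) = 16 (N(j, T) = 4**2 = 16)
J(W, U) = 2 - 2*sqrt(2) (J(W, U) = 2 - sqrt(16 - 8) = 2 - sqrt(8) = 2 - 2*sqrt(2))
(m(-12) + J(0, c(4)))**2 = ((36 - 4*(-12)) + (2 - 2*sqrt(2)))**2 = ((36 + 48) + (2 - 2*sqrt(2)))**2 = (84 + (2 - 2*sqrt(2)))**2 = (86 - 2*sqrt(2))**2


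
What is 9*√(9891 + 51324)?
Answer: 9*√61215 ≈ 2226.8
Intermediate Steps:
9*√(9891 + 51324) = 9*√61215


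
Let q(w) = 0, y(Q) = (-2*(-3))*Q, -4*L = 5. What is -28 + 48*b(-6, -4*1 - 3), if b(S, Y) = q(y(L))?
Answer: -28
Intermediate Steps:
L = -5/4 (L = -1/4*5 = -5/4 ≈ -1.2500)
y(Q) = 6*Q
b(S, Y) = 0
-28 + 48*b(-6, -4*1 - 3) = -28 + 48*0 = -28 + 0 = -28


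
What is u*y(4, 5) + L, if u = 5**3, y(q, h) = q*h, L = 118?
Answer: 2618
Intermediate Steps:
y(q, h) = h*q
u = 125
u*y(4, 5) + L = 125*(5*4) + 118 = 125*20 + 118 = 2500 + 118 = 2618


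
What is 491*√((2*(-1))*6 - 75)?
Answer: 491*I*√87 ≈ 4579.7*I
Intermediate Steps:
491*√((2*(-1))*6 - 75) = 491*√(-2*6 - 75) = 491*√(-12 - 75) = 491*√(-87) = 491*(I*√87) = 491*I*√87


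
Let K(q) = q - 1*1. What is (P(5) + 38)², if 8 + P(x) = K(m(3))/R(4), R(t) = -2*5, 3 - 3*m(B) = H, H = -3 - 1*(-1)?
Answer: 201601/225 ≈ 896.00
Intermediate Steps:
H = -2 (H = -3 + 1 = -2)
m(B) = 5/3 (m(B) = 1 - ⅓*(-2) = 1 + ⅔ = 5/3)
R(t) = -10
K(q) = -1 + q (K(q) = q - 1 = -1 + q)
P(x) = -121/15 (P(x) = -8 + (-1 + 5/3)/(-10) = -8 + (⅔)*(-⅒) = -8 - 1/15 = -121/15)
(P(5) + 38)² = (-121/15 + 38)² = (449/15)² = 201601/225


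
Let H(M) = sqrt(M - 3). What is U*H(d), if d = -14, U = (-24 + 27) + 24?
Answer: 27*I*sqrt(17) ≈ 111.32*I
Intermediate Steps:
U = 27 (U = 3 + 24 = 27)
H(M) = sqrt(-3 + M)
U*H(d) = 27*sqrt(-3 - 14) = 27*sqrt(-17) = 27*(I*sqrt(17)) = 27*I*sqrt(17)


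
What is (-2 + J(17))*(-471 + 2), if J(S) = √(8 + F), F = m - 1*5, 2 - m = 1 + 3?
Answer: 469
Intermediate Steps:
m = -2 (m = 2 - (1 + 3) = 2 - 1*4 = 2 - 4 = -2)
F = -7 (F = -2 - 1*5 = -2 - 5 = -7)
J(S) = 1 (J(S) = √(8 - 7) = √1 = 1)
(-2 + J(17))*(-471 + 2) = (-2 + 1)*(-471 + 2) = -1*(-469) = 469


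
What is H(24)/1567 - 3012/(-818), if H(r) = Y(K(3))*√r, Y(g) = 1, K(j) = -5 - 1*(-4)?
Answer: 1506/409 + 2*√6/1567 ≈ 3.6853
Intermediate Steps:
K(j) = -1 (K(j) = -5 + 4 = -1)
H(r) = √r (H(r) = 1*√r = √r)
H(24)/1567 - 3012/(-818) = √24/1567 - 3012/(-818) = (2*√6)*(1/1567) - 3012*(-1/818) = 2*√6/1567 + 1506/409 = 1506/409 + 2*√6/1567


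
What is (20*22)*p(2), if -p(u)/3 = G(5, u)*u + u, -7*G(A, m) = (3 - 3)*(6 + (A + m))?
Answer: -2640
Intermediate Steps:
G(A, m) = 0 (G(A, m) = -(3 - 3)*(6 + (A + m))/7 = -0*(6 + A + m) = -1/7*0 = 0)
p(u) = -3*u (p(u) = -3*(0*u + u) = -3*(0 + u) = -3*u)
(20*22)*p(2) = (20*22)*(-3*2) = 440*(-6) = -2640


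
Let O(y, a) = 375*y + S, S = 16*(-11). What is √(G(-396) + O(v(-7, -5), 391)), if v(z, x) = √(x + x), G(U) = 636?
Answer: √(460 + 375*I*√10) ≈ 29.427 + 20.149*I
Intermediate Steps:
S = -176
v(z, x) = √2*√x (v(z, x) = √(2*x) = √2*√x)
O(y, a) = -176 + 375*y (O(y, a) = 375*y - 176 = -176 + 375*y)
√(G(-396) + O(v(-7, -5), 391)) = √(636 + (-176 + 375*(√2*√(-5)))) = √(636 + (-176 + 375*(√2*(I*√5)))) = √(636 + (-176 + 375*(I*√10))) = √(636 + (-176 + 375*I*√10)) = √(460 + 375*I*√10)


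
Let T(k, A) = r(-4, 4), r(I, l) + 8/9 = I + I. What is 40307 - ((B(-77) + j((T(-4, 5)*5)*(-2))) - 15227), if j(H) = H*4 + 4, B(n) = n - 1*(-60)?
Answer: 496723/9 ≈ 55191.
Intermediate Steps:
r(I, l) = -8/9 + 2*I (r(I, l) = -8/9 + (I + I) = -8/9 + 2*I)
B(n) = 60 + n (B(n) = n + 60 = 60 + n)
T(k, A) = -80/9 (T(k, A) = -8/9 + 2*(-4) = -8/9 - 8 = -80/9)
j(H) = 4 + 4*H (j(H) = 4*H + 4 = 4 + 4*H)
40307 - ((B(-77) + j((T(-4, 5)*5)*(-2))) - 15227) = 40307 - (((60 - 77) + (4 + 4*(-80/9*5*(-2)))) - 15227) = 40307 - ((-17 + (4 + 4*(-400/9*(-2)))) - 15227) = 40307 - ((-17 + (4 + 4*(800/9))) - 15227) = 40307 - ((-17 + (4 + 3200/9)) - 15227) = 40307 - ((-17 + 3236/9) - 15227) = 40307 - (3083/9 - 15227) = 40307 - 1*(-133960/9) = 40307 + 133960/9 = 496723/9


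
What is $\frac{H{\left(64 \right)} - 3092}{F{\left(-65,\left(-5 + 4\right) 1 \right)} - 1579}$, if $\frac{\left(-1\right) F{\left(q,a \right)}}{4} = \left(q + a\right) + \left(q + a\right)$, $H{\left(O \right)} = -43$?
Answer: $\frac{3135}{1051} \approx 2.9829$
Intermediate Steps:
$F{\left(q,a \right)} = - 8 a - 8 q$ ($F{\left(q,a \right)} = - 4 \left(\left(q + a\right) + \left(q + a\right)\right) = - 4 \left(\left(a + q\right) + \left(a + q\right)\right) = - 4 \left(2 a + 2 q\right) = - 8 a - 8 q$)
$\frac{H{\left(64 \right)} - 3092}{F{\left(-65,\left(-5 + 4\right) 1 \right)} - 1579} = \frac{-43 - 3092}{\left(- 8 \left(-5 + 4\right) 1 - -520\right) - 1579} = - \frac{3135}{\left(- 8 \left(\left(-1\right) 1\right) + 520\right) - 1579} = - \frac{3135}{\left(\left(-8\right) \left(-1\right) + 520\right) - 1579} = - \frac{3135}{\left(8 + 520\right) - 1579} = - \frac{3135}{528 - 1579} = - \frac{3135}{-1051} = \left(-3135\right) \left(- \frac{1}{1051}\right) = \frac{3135}{1051}$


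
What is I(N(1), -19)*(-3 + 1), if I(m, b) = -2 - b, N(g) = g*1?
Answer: -34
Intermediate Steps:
N(g) = g
I(N(1), -19)*(-3 + 1) = (-2 - 1*(-19))*(-3 + 1) = (-2 + 19)*(-2) = 17*(-2) = -34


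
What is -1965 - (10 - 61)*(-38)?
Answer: -3903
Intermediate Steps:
-1965 - (10 - 61)*(-38) = -1965 - (-51)*(-38) = -1965 - 1*1938 = -1965 - 1938 = -3903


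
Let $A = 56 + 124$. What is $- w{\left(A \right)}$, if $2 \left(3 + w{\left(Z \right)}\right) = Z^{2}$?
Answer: $-16197$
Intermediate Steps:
$A = 180$
$w{\left(Z \right)} = -3 + \frac{Z^{2}}{2}$
$- w{\left(A \right)} = - (-3 + \frac{180^{2}}{2}) = - (-3 + \frac{1}{2} \cdot 32400) = - (-3 + 16200) = \left(-1\right) 16197 = -16197$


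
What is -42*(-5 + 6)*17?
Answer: -714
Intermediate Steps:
-42*(-5 + 6)*17 = -42*17 = -714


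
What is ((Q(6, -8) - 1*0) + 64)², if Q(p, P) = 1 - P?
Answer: 5329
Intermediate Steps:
((Q(6, -8) - 1*0) + 64)² = (((1 - 1*(-8)) - 1*0) + 64)² = (((1 + 8) + 0) + 64)² = ((9 + 0) + 64)² = (9 + 64)² = 73² = 5329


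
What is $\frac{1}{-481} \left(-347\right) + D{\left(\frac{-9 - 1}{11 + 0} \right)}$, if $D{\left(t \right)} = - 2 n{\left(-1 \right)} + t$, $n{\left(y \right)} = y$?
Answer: $\frac{9589}{5291} \approx 1.8123$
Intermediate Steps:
$D{\left(t \right)} = 2 + t$ ($D{\left(t \right)} = \left(-2\right) \left(-1\right) + t = 2 + t$)
$\frac{1}{-481} \left(-347\right) + D{\left(\frac{-9 - 1}{11 + 0} \right)} = \frac{1}{-481} \left(-347\right) + \left(2 + \frac{-9 - 1}{11 + 0}\right) = \left(- \frac{1}{481}\right) \left(-347\right) + \left(2 - \frac{10}{11}\right) = \frac{347}{481} + \left(2 - \frac{10}{11}\right) = \frac{347}{481} + \frac{12}{11} = \frac{9589}{5291}$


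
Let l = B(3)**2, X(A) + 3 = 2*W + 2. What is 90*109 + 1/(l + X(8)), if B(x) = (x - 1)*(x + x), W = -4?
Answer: 1324351/135 ≈ 9810.0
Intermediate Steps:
B(x) = 2*x*(-1 + x) (B(x) = (-1 + x)*(2*x) = 2*x*(-1 + x))
X(A) = -9 (X(A) = -3 + (2*(-4) + 2) = -3 + (-8 + 2) = -3 - 6 = -9)
l = 144 (l = (2*3*(-1 + 3))**2 = (2*3*2)**2 = 12**2 = 144)
90*109 + 1/(l + X(8)) = 90*109 + 1/(144 - 9) = 9810 + 1/135 = 1324351/135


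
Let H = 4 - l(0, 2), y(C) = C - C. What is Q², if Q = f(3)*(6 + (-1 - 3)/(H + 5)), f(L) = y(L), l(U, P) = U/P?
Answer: 0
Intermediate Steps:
y(C) = 0
H = 4 (H = 4 - 0/2 = 4 - 1*0 = 4 + 0 = 4)
f(L) = 0
Q = 0 (Q = 0*(6 + (-1 - 3)/(4 + 5)) = 0*(6 - 4/9) = 0*(50/9) = 0)
Q² = 0² = 0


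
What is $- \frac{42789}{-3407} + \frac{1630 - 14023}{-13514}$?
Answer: $\frac{620473497}{46042198} \approx 13.476$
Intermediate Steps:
$- \frac{42789}{-3407} + \frac{1630 - 14023}{-13514} = \left(-42789\right) \left(- \frac{1}{3407}\right) - - \frac{12393}{13514} = \frac{42789}{3407} + \frac{12393}{13514} = \frac{620473497}{46042198}$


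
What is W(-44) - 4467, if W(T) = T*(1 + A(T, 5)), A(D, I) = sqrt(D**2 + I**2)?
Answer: -4511 - 44*sqrt(1961) ≈ -6459.5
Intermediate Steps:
W(T) = T*(1 + sqrt(25 + T**2)) (W(T) = T*(1 + sqrt(T**2 + 5**2)) = T*(1 + sqrt(T**2 + 25)) = T*(1 + sqrt(25 + T**2)))
W(-44) - 4467 = -44*(1 + sqrt(25 + (-44)**2)) - 4467 = -44*(1 + sqrt(25 + 1936)) - 4467 = -44*(1 + sqrt(1961)) - 4467 = (-44 - 44*sqrt(1961)) - 4467 = -4511 - 44*sqrt(1961)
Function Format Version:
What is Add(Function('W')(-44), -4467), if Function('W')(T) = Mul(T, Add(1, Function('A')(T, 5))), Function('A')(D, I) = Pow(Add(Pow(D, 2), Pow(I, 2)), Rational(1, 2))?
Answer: Add(-4511, Mul(-44, Pow(1961, Rational(1, 2)))) ≈ -6459.5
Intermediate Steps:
Function('W')(T) = Mul(T, Add(1, Pow(Add(25, Pow(T, 2)), Rational(1, 2)))) (Function('W')(T) = Mul(T, Add(1, Pow(Add(Pow(T, 2), Pow(5, 2)), Rational(1, 2)))) = Mul(T, Add(1, Pow(Add(Pow(T, 2), 25), Rational(1, 2)))) = Mul(T, Add(1, Pow(Add(25, Pow(T, 2)), Rational(1, 2)))))
Add(Function('W')(-44), -4467) = Add(Mul(-44, Add(1, Pow(Add(25, Pow(-44, 2)), Rational(1, 2)))), -4467) = Add(Mul(-44, Add(1, Pow(Add(25, 1936), Rational(1, 2)))), -4467) = Add(Mul(-44, Add(1, Pow(1961, Rational(1, 2)))), -4467) = Add(Add(-44, Mul(-44, Pow(1961, Rational(1, 2)))), -4467) = Add(-4511, Mul(-44, Pow(1961, Rational(1, 2))))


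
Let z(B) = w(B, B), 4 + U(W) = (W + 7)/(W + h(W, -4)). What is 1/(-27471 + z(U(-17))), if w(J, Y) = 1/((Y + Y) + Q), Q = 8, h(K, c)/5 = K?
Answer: -10/274659 ≈ -3.6409e-5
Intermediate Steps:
h(K, c) = 5*K
U(W) = -4 + (7 + W)/(6*W) (U(W) = -4 + (W + 7)/(W + 5*W) = -4 + (7 + W)/((6*W)) = -4 + (7 + W)*(1/(6*W)) = -4 + (7 + W)/(6*W))
w(J, Y) = 1/(8 + 2*Y) (w(J, Y) = 1/((Y + Y) + 8) = 1/(2*Y + 8) = 1/(8 + 2*Y))
z(B) = 1/(2*(4 + B))
1/(-27471 + z(U(-17))) = 1/(-27471 + 1/(2*(4 + (⅙)*(7 - 23*(-17))/(-17)))) = 1/(-27471 + 1/(2*(4 + (⅙)*(-1/17)*(7 + 391)))) = 1/(-27471 + 1/(2*(4 + (⅙)*(-1/17)*398))) = 1/(-27471 + 1/(2*(4 - 199/51))) = 1/(-27471 + 1/(2*(5/51))) = 1/(-27471 + (½)*(51/5)) = 1/(-27471 + 51/10) = 1/(-274659/10) = -10/274659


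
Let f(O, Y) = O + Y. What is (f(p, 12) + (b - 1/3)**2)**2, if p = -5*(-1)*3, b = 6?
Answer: 283024/81 ≈ 3494.1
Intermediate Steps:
p = 15 (p = 5*3 = 15)
(f(p, 12) + (b - 1/3)**2)**2 = ((15 + 12) + (6 - 1/3)**2)**2 = (27 + (6 - 1*1/3)**2)**2 = (27 + (6 - 1/3)**2)**2 = (27 + (17/3)**2)**2 = (27 + 289/9)**2 = (532/9)**2 = 283024/81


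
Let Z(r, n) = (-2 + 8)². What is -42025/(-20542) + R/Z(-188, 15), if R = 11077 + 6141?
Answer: 44400632/92439 ≈ 480.32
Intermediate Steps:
Z(r, n) = 36 (Z(r, n) = 6² = 36)
R = 17218
-42025/(-20542) + R/Z(-188, 15) = -42025/(-20542) + 17218/36 = -42025*(-1/20542) + 17218*(1/36) = 42025/20542 + 8609/18 = 44400632/92439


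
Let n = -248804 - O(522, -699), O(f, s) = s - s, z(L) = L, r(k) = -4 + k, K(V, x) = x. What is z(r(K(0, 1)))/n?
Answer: 3/248804 ≈ 1.2058e-5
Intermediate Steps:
O(f, s) = 0
n = -248804 (n = -248804 - 1*0 = -248804 + 0 = -248804)
z(r(K(0, 1)))/n = (-4 + 1)/(-248804) = -3*(-1/248804) = 3/248804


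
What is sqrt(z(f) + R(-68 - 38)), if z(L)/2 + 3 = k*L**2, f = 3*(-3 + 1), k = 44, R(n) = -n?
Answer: 2*sqrt(817) ≈ 57.166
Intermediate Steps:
f = -6 (f = 3*(-2) = -6)
z(L) = -6 + 88*L**2 (z(L) = -6 + 2*(44*L**2) = -6 + 88*L**2)
sqrt(z(f) + R(-68 - 38)) = sqrt((-6 + 88*(-6)**2) - (-68 - 38)) = sqrt((-6 + 88*36) - 1*(-106)) = sqrt((-6 + 3168) + 106) = sqrt(3162 + 106) = sqrt(3268) = 2*sqrt(817)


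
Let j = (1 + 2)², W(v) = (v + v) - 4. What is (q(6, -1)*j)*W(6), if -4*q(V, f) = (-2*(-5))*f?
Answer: 180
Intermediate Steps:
W(v) = -4 + 2*v (W(v) = 2*v - 4 = -4 + 2*v)
j = 9 (j = 3² = 9)
q(V, f) = -5*f/2 (q(V, f) = -(-2*(-5))*f/4 = -5*f/2)
(q(6, -1)*j)*W(6) = (-5/2*(-1)*9)*(-4 + 2*6) = ((5/2)*9)*(-4 + 12) = (45/2)*8 = 180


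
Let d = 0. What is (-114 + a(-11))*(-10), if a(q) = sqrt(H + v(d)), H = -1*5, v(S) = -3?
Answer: 1140 - 20*I*sqrt(2) ≈ 1140.0 - 28.284*I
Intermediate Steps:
H = -5
a(q) = 2*I*sqrt(2) (a(q) = sqrt(-5 - 3) = sqrt(-8) = 2*I*sqrt(2))
(-114 + a(-11))*(-10) = (-114 + 2*I*sqrt(2))*(-10) = 1140 - 20*I*sqrt(2)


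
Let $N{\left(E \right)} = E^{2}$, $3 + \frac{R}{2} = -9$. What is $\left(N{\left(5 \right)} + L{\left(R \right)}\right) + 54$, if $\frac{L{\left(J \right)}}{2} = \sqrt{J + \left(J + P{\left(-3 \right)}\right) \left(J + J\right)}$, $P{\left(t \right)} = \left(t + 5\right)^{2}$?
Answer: $79 + 12 \sqrt{26} \approx 140.19$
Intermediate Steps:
$R = -24$ ($R = -6 + 2 \left(-9\right) = -6 - 18 = -24$)
$P{\left(t \right)} = \left(5 + t\right)^{2}$
$L{\left(J \right)} = 2 \sqrt{J + 2 J \left(4 + J\right)}$ ($L{\left(J \right)} = 2 \sqrt{J + \left(J + \left(5 - 3\right)^{2}\right) \left(J + J\right)} = 2 \sqrt{J + \left(J + 2^{2}\right) 2 J} = 2 \sqrt{J + \left(J + 4\right) 2 J} = 2 \sqrt{J + \left(4 + J\right) 2 J} = 2 \sqrt{J + 2 J \left(4 + J\right)}$)
$\left(N{\left(5 \right)} + L{\left(R \right)}\right) + 54 = \left(5^{2} + 2 \sqrt{- 24 \left(9 + 2 \left(-24\right)\right)}\right) + 54 = \left(25 + 2 \sqrt{- 24 \left(9 - 48\right)}\right) + 54 = \left(25 + 2 \sqrt{\left(-24\right) \left(-39\right)}\right) + 54 = \left(25 + 2 \sqrt{936}\right) + 54 = \left(25 + 2 \cdot 6 \sqrt{26}\right) + 54 = \left(25 + 12 \sqrt{26}\right) + 54 = 79 + 12 \sqrt{26}$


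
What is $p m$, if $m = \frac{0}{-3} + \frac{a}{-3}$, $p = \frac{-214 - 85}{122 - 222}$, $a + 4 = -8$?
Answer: $\frac{299}{25} \approx 11.96$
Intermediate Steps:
$a = -12$ ($a = -4 - 8 = -12$)
$p = \frac{299}{100}$ ($p = - \frac{299}{-100} = \left(-299\right) \left(- \frac{1}{100}\right) = \frac{299}{100} \approx 2.99$)
$m = 4$ ($m = \frac{0}{-3} - \frac{12}{-3} = 0 \left(- \frac{1}{3}\right) - -4 = 0 + 4 = 4$)
$p m = \frac{299}{100} \cdot 4 = \frac{299}{25}$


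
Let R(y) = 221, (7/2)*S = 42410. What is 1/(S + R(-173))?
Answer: 7/86367 ≈ 8.1050e-5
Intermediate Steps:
S = 84820/7 (S = (2/7)*42410 = 84820/7 ≈ 12117.)
1/(S + R(-173)) = 1/(84820/7 + 221) = 1/(86367/7) = 7/86367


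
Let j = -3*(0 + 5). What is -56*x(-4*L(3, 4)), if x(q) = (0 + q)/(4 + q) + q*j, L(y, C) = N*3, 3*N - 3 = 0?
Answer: -10164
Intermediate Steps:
N = 1 (N = 1 + (1/3)*0 = 1 + 0 = 1)
L(y, C) = 3 (L(y, C) = 1*3 = 3)
j = -15 (j = -3*5 = -15)
x(q) = -15*q + q/(4 + q) (x(q) = (0 + q)/(4 + q) + q*(-15) = q/(4 + q) - 15*q = -15*q + q/(4 + q))
-56*x(-4*L(3, 4)) = -(-56)*(-4*3)*(59 + 15*(-4*3))/(4 - 4*3) = -(-56)*(-12)*(59 + 15*(-12))/(4 - 12) = -(-56)*(-12)*(59 - 180)/(-8) = -(-56)*(-12)*(-1)*(-121)/8 = -56*363/2 = -10164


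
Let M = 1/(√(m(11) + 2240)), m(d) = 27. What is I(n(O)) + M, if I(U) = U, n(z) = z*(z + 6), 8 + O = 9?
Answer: 7 + √2267/2267 ≈ 7.0210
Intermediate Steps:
O = 1 (O = -8 + 9 = 1)
n(z) = z*(6 + z)
M = √2267/2267 (M = 1/(√(27 + 2240)) = 1/(√2267) = √2267/2267 ≈ 0.021003)
I(n(O)) + M = 1*(6 + 1) + √2267/2267 = 1*7 + √2267/2267 = 7 + √2267/2267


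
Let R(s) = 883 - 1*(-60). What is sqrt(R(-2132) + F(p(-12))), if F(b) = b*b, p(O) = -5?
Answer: 22*sqrt(2) ≈ 31.113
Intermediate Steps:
F(b) = b**2
R(s) = 943 (R(s) = 883 + 60 = 943)
sqrt(R(-2132) + F(p(-12))) = sqrt(943 + (-5)**2) = sqrt(943 + 25) = sqrt(968) = 22*sqrt(2)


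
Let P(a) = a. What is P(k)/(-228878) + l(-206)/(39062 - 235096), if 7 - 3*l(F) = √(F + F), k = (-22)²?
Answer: -143121757/67301804778 + I*√103/294051 ≈ -0.0021266 + 3.4514e-5*I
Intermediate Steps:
k = 484
l(F) = 7/3 - √2*√F/3 (l(F) = 7/3 - √(F + F)/3 = 7/3 - √2*√F/3)
P(k)/(-228878) + l(-206)/(39062 - 235096) = 484/(-228878) + (7/3 - √2*√(-206)/3)/(39062 - 235096) = 484*(-1/228878) + (7/3 - √2*I*√206/3)/(-196034) = -242/114439 + (7/3 - 2*I*√103/3)*(-1/196034) = -242/114439 + (-7/588102 + I*√103/294051) = -143121757/67301804778 + I*√103/294051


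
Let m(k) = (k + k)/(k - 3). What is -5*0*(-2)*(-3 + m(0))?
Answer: 0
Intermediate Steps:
m(k) = 2*k/(-3 + k) (m(k) = (2*k)/(-3 + k) = 2*k/(-3 + k))
-5*0*(-2)*(-3 + m(0)) = -5*0*(-2)*(-3 + 2*0/(-3 + 0)) = -0*(-3 + 2*0/(-3)) = -0*(-3 + 2*0*(-⅓)) = -0*(-3 + 0) = -0*(-3) = -5*0 = 0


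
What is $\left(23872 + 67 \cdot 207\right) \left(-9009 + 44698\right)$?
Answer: $1346938549$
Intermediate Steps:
$\left(23872 + 67 \cdot 207\right) \left(-9009 + 44698\right) = \left(23872 + 13869\right) 35689 = 37741 \cdot 35689 = 1346938549$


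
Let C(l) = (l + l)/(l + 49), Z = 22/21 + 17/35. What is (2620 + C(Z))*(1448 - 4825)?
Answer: -3353371131/379 ≈ -8.8479e+6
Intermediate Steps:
Z = 23/15 (Z = 22*(1/21) + 17*(1/35) = 22/21 + 17/35 = 23/15 ≈ 1.5333)
C(l) = 2*l/(49 + l) (C(l) = (2*l)/(49 + l) = 2*l/(49 + l))
(2620 + C(Z))*(1448 - 4825) = (2620 + 2*(23/15)/(49 + 23/15))*(1448 - 4825) = (2620 + 2*(23/15)/(758/15))*(-3377) = (2620 + 2*(23/15)*(15/758))*(-3377) = (2620 + 23/379)*(-3377) = (993003/379)*(-3377) = -3353371131/379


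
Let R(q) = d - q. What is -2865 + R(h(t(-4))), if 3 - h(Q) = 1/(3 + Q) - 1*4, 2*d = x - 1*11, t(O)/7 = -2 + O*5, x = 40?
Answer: -862967/302 ≈ -2857.5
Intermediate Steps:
t(O) = -14 + 35*O (t(O) = 7*(-2 + O*5) = 7*(-2 + 5*O) = -14 + 35*O)
d = 29/2 (d = (40 - 1*11)/2 = (40 - 11)/2 = (½)*29 = 29/2 ≈ 14.500)
h(Q) = 7 - 1/(3 + Q) (h(Q) = 3 - (1/(3 + Q) - 1*4) = 3 - (1/(3 + Q) - 4) = 3 - (-4 + 1/(3 + Q)) = 3 + (4 - 1/(3 + Q)) = 7 - 1/(3 + Q))
R(q) = 29/2 - q
-2865 + R(h(t(-4))) = -2865 + (29/2 - (20 + 7*(-14 + 35*(-4)))/(3 + (-14 + 35*(-4)))) = -2865 + (29/2 - (20 + 7*(-14 - 140))/(3 + (-14 - 140))) = -2865 + (29/2 - (20 + 7*(-154))/(3 - 154)) = -2865 + (29/2 - (20 - 1078)/(-151)) = -2865 + (29/2 - (-1)*(-1058)/151) = -2865 + (29/2 - 1*1058/151) = -2865 + (29/2 - 1058/151) = -2865 + 2263/302 = -862967/302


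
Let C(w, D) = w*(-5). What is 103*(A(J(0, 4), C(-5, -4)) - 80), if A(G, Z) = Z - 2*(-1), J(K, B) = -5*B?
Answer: -5459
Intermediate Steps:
C(w, D) = -5*w
A(G, Z) = 2 + Z (A(G, Z) = Z + 2 = 2 + Z)
103*(A(J(0, 4), C(-5, -4)) - 80) = 103*((2 - 5*(-5)) - 80) = 103*((2 + 25) - 80) = 103*(27 - 80) = 103*(-53) = -5459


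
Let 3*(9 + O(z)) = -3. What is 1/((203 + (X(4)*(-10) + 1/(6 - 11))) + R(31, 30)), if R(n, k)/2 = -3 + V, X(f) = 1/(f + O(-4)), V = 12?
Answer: 15/3337 ≈ 0.0044951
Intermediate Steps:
O(z) = -10 (O(z) = -9 + (1/3)*(-3) = -9 - 1 = -10)
X(f) = 1/(-10 + f) (X(f) = 1/(f - 10) = 1/(-10 + f))
R(n, k) = 18 (R(n, k) = 2*(-3 + 12) = 2*9 = 18)
1/((203 + (X(4)*(-10) + 1/(6 - 11))) + R(31, 30)) = 1/((203 + (-10/(-10 + 4) + 1/(6 - 11))) + 18) = 1/((203 + (-10/(-6) + 1/(-5))) + 18) = 1/((203 + (-1/6*(-10) - 1/5)) + 18) = 1/((203 + (5/3 - 1/5)) + 18) = 1/((203 + 22/15) + 18) = 1/(3067/15 + 18) = 1/(3337/15) = 15/3337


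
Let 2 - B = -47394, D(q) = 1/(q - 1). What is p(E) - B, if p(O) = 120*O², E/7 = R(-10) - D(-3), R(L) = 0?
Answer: -94057/2 ≈ -47029.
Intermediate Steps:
D(q) = 1/(-1 + q)
B = 47396 (B = 2 - 1*(-47394) = 2 + 47394 = 47396)
E = 7/4 (E = 7*(0 - 1/(-1 - 3)) = 7*(0 - 1/(-4)) = 7*(0 - 1*(-¼)) = 7*(0 + ¼) = 7*(¼) = 7/4 ≈ 1.7500)
p(E) - B = 120*(7/4)² - 1*47396 = 120*(49/16) - 47396 = 735/2 - 47396 = -94057/2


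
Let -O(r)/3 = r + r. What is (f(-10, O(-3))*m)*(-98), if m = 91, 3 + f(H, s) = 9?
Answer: -53508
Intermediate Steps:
O(r) = -6*r (O(r) = -3*(r + r) = -6*r)
f(H, s) = 6 (f(H, s) = -3 + 9 = 6)
(f(-10, O(-3))*m)*(-98) = (6*91)*(-98) = 546*(-98) = -53508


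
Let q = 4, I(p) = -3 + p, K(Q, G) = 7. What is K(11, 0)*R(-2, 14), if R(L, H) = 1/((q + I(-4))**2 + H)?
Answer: 7/23 ≈ 0.30435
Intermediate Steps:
R(L, H) = 1/(9 + H) (R(L, H) = 1/((4 + (-3 - 4))**2 + H) = 1/((4 - 7)**2 + H) = 1/((-3)**2 + H) = 1/(9 + H))
K(11, 0)*R(-2, 14) = 7/(9 + 14) = 7/23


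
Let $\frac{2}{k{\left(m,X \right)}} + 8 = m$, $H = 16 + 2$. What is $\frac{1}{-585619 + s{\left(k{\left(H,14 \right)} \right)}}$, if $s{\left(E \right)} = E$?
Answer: $- \frac{5}{2928094} \approx -1.7076 \cdot 10^{-6}$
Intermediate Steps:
$H = 18$
$k{\left(m,X \right)} = \frac{2}{-8 + m}$
$\frac{1}{-585619 + s{\left(k{\left(H,14 \right)} \right)}} = \frac{1}{-585619 + \frac{2}{-8 + 18}} = \frac{1}{-585619 + \frac{2}{10}} = \frac{1}{-585619 + 2 \cdot \frac{1}{10}} = \frac{1}{-585619 + \frac{1}{5}} = \frac{1}{- \frac{2928094}{5}} = - \frac{5}{2928094}$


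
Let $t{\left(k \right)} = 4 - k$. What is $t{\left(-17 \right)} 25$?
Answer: $525$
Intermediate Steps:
$t{\left(-17 \right)} 25 = \left(4 - -17\right) 25 = \left(4 + 17\right) 25 = 21 \cdot 25 = 525$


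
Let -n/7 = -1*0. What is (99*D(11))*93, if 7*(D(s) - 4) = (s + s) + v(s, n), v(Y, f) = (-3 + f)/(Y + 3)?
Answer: 6417279/98 ≈ 65482.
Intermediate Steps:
n = 0 (n = -(-7)*0 = -7*0 = 0)
v(Y, f) = (-3 + f)/(3 + Y)
D(s) = 4 - 3/(7*(3 + s)) + 2*s/7 (D(s) = 4 + ((s + s) + (-3 + 0)/(3 + s))/7 = 4 + (2*s - 3/(3 + s))/7 = 4 + (-3/(3 + s) + 2*s)/7 = 4 + (-3/(7*(3 + s)) + 2*s/7) = 4 - 3/(7*(3 + s)) + 2*s/7)
(99*D(11))*93 = (99*((-3 + 2*(3 + 11)*(14 + 11))/(7*(3 + 11))))*93 = (99*((1/7)*(-3 + 2*14*25)/14))*93 = (99*((1/7)*(1/14)*(-3 + 700)))*93 = (99*((1/7)*(1/14)*697))*93 = (99*(697/98))*93 = (69003/98)*93 = 6417279/98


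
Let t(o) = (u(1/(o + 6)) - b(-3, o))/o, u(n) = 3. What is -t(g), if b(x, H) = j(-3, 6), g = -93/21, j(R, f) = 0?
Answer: 21/31 ≈ 0.67742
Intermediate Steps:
g = -31/7 (g = -93*1/21 = -31/7 ≈ -4.4286)
b(x, H) = 0
t(o) = 3/o (t(o) = (3 - 1*0)/o = (3 + 0)/o = 3/o)
-t(g) = -3/(-31/7) = -3*(-7)/31 = -1*(-21/31) = 21/31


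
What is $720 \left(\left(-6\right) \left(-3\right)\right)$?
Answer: $12960$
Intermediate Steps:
$720 \left(\left(-6\right) \left(-3\right)\right) = 720 \cdot 18 = 12960$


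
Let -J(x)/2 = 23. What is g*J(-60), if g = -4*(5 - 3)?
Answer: 368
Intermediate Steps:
J(x) = -46 (J(x) = -2*23 = -46)
g = -8 (g = -4*2 = -8)
g*J(-60) = -8*(-46) = 368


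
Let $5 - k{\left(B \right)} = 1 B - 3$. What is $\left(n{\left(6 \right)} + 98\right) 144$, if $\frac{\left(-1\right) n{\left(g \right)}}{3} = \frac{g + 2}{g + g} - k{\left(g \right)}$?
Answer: $14688$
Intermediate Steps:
$k{\left(B \right)} = 8 - B$ ($k{\left(B \right)} = 5 - \left(1 B - 3\right) = 5 - \left(B - 3\right) = 5 - \left(-3 + B\right) = 8 - B$)
$n{\left(g \right)} = 24 - 3 g - \frac{3 \left(2 + g\right)}{2 g}$ ($n{\left(g \right)} = - 3 \left(\frac{g + 2}{g + g} - \left(8 - g\right)\right) = - 3 \left(\frac{2 + g}{2 g} + \left(-8 + g\right)\right) = - 3 \left(-8 + g + \frac{2 + g}{2 g}\right) = 24 - 3 g - \frac{3 \left(2 + g\right)}{2 g}$)
$\left(n{\left(6 \right)} + 98\right) 144 = \left(\left(\frac{45}{2} - 18 - \frac{3}{6}\right) + 98\right) 144 = \left(\left(\frac{45}{2} - 18 - \frac{1}{2}\right) + 98\right) 144 = \left(4 + 98\right) 144 = 102 \cdot 144 = 14688$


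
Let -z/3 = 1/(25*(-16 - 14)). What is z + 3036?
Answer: 759001/250 ≈ 3036.0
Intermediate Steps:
z = 1/250 (z = -3*1/(25*(-16 - 14)) = -3/(25*(-30)) = -3/(-750) = -3*(-1/750) = 1/250 ≈ 0.0040000)
z + 3036 = 1/250 + 3036 = 759001/250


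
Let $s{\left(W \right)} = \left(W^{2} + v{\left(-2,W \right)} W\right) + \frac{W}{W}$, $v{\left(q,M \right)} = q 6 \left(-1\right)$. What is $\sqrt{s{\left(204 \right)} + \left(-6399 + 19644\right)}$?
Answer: $\sqrt{57310} \approx 239.4$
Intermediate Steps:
$v{\left(q,M \right)} = - 6 q$ ($v{\left(q,M \right)} = 6 q \left(-1\right) = - 6 q$)
$s{\left(W \right)} = 1 + W^{2} + 12 W$ ($s{\left(W \right)} = \left(W^{2} + \left(-6\right) \left(-2\right) W\right) + \frac{W}{W} = \left(W^{2} + 12 W\right) + 1 = 1 + W^{2} + 12 W$)
$\sqrt{s{\left(204 \right)} + \left(-6399 + 19644\right)} = \sqrt{\left(1 + 204^{2} + 12 \cdot 204\right) + \left(-6399 + 19644\right)} = \sqrt{\left(1 + 41616 + 2448\right) + 13245} = \sqrt{44065 + 13245} = \sqrt{57310}$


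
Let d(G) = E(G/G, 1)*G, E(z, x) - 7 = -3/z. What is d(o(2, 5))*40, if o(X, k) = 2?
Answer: 320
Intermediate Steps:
E(z, x) = 7 - 3/z
d(G) = 4*G (d(G) = (7 - 3/(G/G))*G = (7 - 3/1)*G = (7 - 3*1)*G = (7 - 3)*G = 4*G)
d(o(2, 5))*40 = (4*2)*40 = 8*40 = 320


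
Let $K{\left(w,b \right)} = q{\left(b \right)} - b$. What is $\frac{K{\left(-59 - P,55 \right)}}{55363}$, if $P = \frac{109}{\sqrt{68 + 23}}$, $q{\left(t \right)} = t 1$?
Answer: $0$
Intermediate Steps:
$q{\left(t \right)} = t$
$P = \frac{109 \sqrt{91}}{91}$ ($P = \frac{109}{\sqrt{91}} = 109 \frac{\sqrt{91}}{91} = \frac{109 \sqrt{91}}{91} \approx 11.426$)
$K{\left(w,b \right)} = 0$ ($K{\left(w,b \right)} = b - b = 0$)
$\frac{K{\left(-59 - P,55 \right)}}{55363} = \frac{0}{55363} = 0 \cdot \frac{1}{55363} = 0$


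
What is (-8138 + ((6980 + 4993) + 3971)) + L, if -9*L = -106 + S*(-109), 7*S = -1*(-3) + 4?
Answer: 70469/9 ≈ 7829.9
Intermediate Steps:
S = 1 (S = (-1*(-3) + 4)/7 = (3 + 4)/7 = (⅐)*7 = 1)
L = 215/9 (L = -(-106 + 1*(-109))/9 = -(-106 - 109)/9 = -⅑*(-215) = 215/9 ≈ 23.889)
(-8138 + ((6980 + 4993) + 3971)) + L = (-8138 + ((6980 + 4993) + 3971)) + 215/9 = (-8138 + (11973 + 3971)) + 215/9 = (-8138 + 15944) + 215/9 = 7806 + 215/9 = 70469/9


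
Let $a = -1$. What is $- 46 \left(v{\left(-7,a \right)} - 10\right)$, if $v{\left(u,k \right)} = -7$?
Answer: $782$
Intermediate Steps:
$- 46 \left(v{\left(-7,a \right)} - 10\right) = - 46 \left(-7 - 10\right) = \left(-46\right) \left(-17\right) = 782$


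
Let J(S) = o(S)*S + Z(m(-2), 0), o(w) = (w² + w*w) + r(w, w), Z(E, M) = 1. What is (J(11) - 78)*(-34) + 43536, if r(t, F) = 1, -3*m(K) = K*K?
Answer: -44728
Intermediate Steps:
m(K) = -K²/3 (m(K) = -K*K/3 = -K²/3)
o(w) = 1 + 2*w² (o(w) = (w² + w*w) + 1 = (w² + w²) + 1 = 2*w² + 1 = 1 + 2*w²)
J(S) = 1 + S*(1 + 2*S²) (J(S) = (1 + 2*S²)*S + 1 = S*(1 + 2*S²) + 1 = 1 + S*(1 + 2*S²))
(J(11) - 78)*(-34) + 43536 = ((1 + 11 + 2*11³) - 78)*(-34) + 43536 = ((1 + 11 + 2*1331) - 78)*(-34) + 43536 = ((1 + 11 + 2662) - 78)*(-34) + 43536 = (2674 - 78)*(-34) + 43536 = 2596*(-34) + 43536 = -88264 + 43536 = -44728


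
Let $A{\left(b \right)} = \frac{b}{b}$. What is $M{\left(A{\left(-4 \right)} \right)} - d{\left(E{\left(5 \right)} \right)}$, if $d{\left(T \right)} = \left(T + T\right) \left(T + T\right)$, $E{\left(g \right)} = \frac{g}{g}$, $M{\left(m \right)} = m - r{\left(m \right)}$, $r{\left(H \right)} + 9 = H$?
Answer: $5$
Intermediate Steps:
$r{\left(H \right)} = -9 + H$
$A{\left(b \right)} = 1$
$M{\left(m \right)} = 9$ ($M{\left(m \right)} = m - \left(-9 + m\right) = 9$)
$E{\left(g \right)} = 1$
$d{\left(T \right)} = 4 T^{2}$ ($d{\left(T \right)} = 2 T 2 T = 4 T^{2}$)
$M{\left(A{\left(-4 \right)} \right)} - d{\left(E{\left(5 \right)} \right)} = 9 - 4 \cdot 1^{2} = 9 - 4 \cdot 1 = 9 - 4 = 5$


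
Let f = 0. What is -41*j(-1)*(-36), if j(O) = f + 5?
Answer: 7380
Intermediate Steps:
j(O) = 5 (j(O) = 0 + 5 = 5)
-41*j(-1)*(-36) = -41*5*(-36) = -205*(-36) = 7380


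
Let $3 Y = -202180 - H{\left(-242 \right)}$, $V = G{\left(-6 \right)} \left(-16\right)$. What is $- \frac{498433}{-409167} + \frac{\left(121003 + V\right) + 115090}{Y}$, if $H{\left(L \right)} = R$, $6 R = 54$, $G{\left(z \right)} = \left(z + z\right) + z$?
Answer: $- \frac{189380244044}{82729066563} \approx -2.2892$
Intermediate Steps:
$G{\left(z \right)} = 3 z$ ($G{\left(z \right)} = 2 z + z = 3 z$)
$V = 288$ ($V = 3 \left(-6\right) \left(-16\right) = \left(-18\right) \left(-16\right) = 288$)
$R = 9$ ($R = \frac{1}{6} \cdot 54 = 9$)
$H{\left(L \right)} = 9$
$Y = - \frac{202189}{3}$ ($Y = \frac{-202180 - 9}{3} = \frac{1}{3} \left(-202189\right) = - \frac{202189}{3} \approx -67396.0$)
$- \frac{498433}{-409167} + \frac{\left(121003 + V\right) + 115090}{Y} = - \frac{498433}{-409167} + \frac{\left(121003 + 288\right) + 115090}{- \frac{202189}{3}} = \left(-498433\right) \left(- \frac{1}{409167}\right) + \left(121291 + 115090\right) \left(- \frac{3}{202189}\right) = \frac{498433}{409167} + 236381 \left(- \frac{3}{202189}\right) = \frac{498433}{409167} - \frac{709143}{202189} = - \frac{189380244044}{82729066563}$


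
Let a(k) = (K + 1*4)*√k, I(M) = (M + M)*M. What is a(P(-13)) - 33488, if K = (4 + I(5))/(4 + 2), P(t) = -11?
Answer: -33488 + 13*I*√11 ≈ -33488.0 + 43.116*I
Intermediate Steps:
I(M) = 2*M² (I(M) = (2*M)*M = 2*M²)
K = 9 (K = (4 + 2*5²)/(4 + 2) = (4 + 2*25)/6 = (4 + 50)*(⅙) = 54*(⅙) = 9)
a(k) = 13*√k (a(k) = (9 + 1*4)*√k = (9 + 4)*√k = 13*√k)
a(P(-13)) - 33488 = 13*√(-11) - 33488 = 13*(I*√11) - 33488 = 13*I*√11 - 33488 = -33488 + 13*I*√11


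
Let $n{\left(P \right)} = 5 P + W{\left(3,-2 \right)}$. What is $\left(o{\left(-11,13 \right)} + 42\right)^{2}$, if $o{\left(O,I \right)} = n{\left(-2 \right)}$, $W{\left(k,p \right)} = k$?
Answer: $1225$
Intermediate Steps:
$n{\left(P \right)} = 3 + 5 P$ ($n{\left(P \right)} = 5 P + 3 = 3 + 5 P$)
$o{\left(O,I \right)} = -7$ ($o{\left(O,I \right)} = 3 + 5 \left(-2\right) = 3 - 10 = -7$)
$\left(o{\left(-11,13 \right)} + 42\right)^{2} = \left(-7 + 42\right)^{2} = 35^{2} = 1225$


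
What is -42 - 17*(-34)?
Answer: 536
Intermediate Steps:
-42 - 17*(-34) = -42 + 578 = 536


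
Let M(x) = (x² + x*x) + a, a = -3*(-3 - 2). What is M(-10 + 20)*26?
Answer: 5590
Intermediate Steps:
a = 15 (a = -3*(-5) = 15)
M(x) = 15 + 2*x² (M(x) = (x² + x*x) + 15 = (x² + x²) + 15 = 2*x² + 15 = 15 + 2*x²)
M(-10 + 20)*26 = (15 + 2*(-10 + 20)²)*26 = (15 + 2*10²)*26 = (15 + 2*100)*26 = (15 + 200)*26 = 215*26 = 5590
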